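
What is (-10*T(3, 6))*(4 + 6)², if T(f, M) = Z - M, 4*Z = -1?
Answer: 6250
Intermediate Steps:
Z = -¼ (Z = (¼)*(-1) = -¼ ≈ -0.25000)
T(f, M) = -¼ - M
(-10*T(3, 6))*(4 + 6)² = (-10*(-¼ - 1*6))*(4 + 6)² = -10*(-¼ - 6)*10² = -10*(-25/4)*100 = (125/2)*100 = 6250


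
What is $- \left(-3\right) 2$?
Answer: $6$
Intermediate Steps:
$- \left(-3\right) 2 = \left(-1\right) \left(-6\right) = 6$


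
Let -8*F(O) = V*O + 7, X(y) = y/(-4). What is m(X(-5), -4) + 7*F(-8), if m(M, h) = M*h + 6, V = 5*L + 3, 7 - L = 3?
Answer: 1247/8 ≈ 155.88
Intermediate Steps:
L = 4 (L = 7 - 1*3 = 7 - 3 = 4)
V = 23 (V = 5*4 + 3 = 20 + 3 = 23)
X(y) = -y/4 (X(y) = y*(-¼) = -y/4)
F(O) = -7/8 - 23*O/8 (F(O) = -(23*O + 7)/8 = -(7 + 23*O)/8 = -7/8 - 23*O/8)
m(M, h) = 6 + M*h
m(X(-5), -4) + 7*F(-8) = (6 - ¼*(-5)*(-4)) + 7*(-7/8 - 23/8*(-8)) = (6 + (5/4)*(-4)) + 7*(-7/8 + 23) = (6 - 5) + 7*(177/8) = 1 + 1239/8 = 1247/8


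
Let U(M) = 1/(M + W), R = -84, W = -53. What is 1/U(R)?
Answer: -137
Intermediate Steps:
U(M) = 1/(-53 + M) (U(M) = 1/(M - 53) = 1/(-53 + M))
1/U(R) = 1/(1/(-53 - 84)) = 1/(1/(-137)) = 1/(-1/137) = -137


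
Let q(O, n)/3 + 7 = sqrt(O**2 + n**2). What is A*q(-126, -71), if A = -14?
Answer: 294 - 42*sqrt(20917) ≈ -5780.3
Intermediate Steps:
q(O, n) = -21 + 3*sqrt(O**2 + n**2)
A*q(-126, -71) = -14*(-21 + 3*sqrt((-126)**2 + (-71)**2)) = -14*(-21 + 3*sqrt(15876 + 5041)) = -14*(-21 + 3*sqrt(20917)) = 294 - 42*sqrt(20917)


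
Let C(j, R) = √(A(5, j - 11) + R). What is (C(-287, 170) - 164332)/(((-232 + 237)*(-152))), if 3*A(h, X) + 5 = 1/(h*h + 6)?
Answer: 41083/190 - √364002/35340 ≈ 216.21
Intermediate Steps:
A(h, X) = -5/3 + 1/(3*(6 + h²)) (A(h, X) = -5/3 + 1/(3*(h*h + 6)) = -5/3 + 1/(3*(h² + 6)) = -5/3 + 1/(3*(6 + h²)))
C(j, R) = √(-154/93 + R) (C(j, R) = √((-29 - 5*5²)/(3*(6 + 5²)) + R) = √((-29 - 5*25)/(3*(6 + 25)) + R) = √((⅓)*(-29 - 125)/31 + R) = √((⅓)*(1/31)*(-154) + R) = √(-154/93 + R))
(C(-287, 170) - 164332)/(((-232 + 237)*(-152))) = (√(-14322 + 8649*170)/93 - 164332)/(((-232 + 237)*(-152))) = (√(-14322 + 1470330)/93 - 164332)/((5*(-152))) = (√1456008/93 - 164332)/(-760) = ((2*√364002)/93 - 164332)*(-1/760) = (2*√364002/93 - 164332)*(-1/760) = (-164332 + 2*√364002/93)*(-1/760) = 41083/190 - √364002/35340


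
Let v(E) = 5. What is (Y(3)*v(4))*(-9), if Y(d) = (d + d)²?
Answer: -1620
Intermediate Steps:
Y(d) = 4*d² (Y(d) = (2*d)² = 4*d²)
(Y(3)*v(4))*(-9) = ((4*3²)*5)*(-9) = ((4*9)*5)*(-9) = (36*5)*(-9) = 180*(-9) = -1620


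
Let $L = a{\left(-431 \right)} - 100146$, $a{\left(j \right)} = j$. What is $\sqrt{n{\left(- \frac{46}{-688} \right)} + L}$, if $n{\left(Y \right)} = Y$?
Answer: $\frac{i \sqrt{2975467990}}{172} \approx 317.14 i$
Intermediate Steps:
$L = -100577$ ($L = -431 - 100146 = -100577$)
$\sqrt{n{\left(- \frac{46}{-688} \right)} + L} = \sqrt{- \frac{46}{-688} - 100577} = \sqrt{\left(-46\right) \left(- \frac{1}{688}\right) - 100577} = \sqrt{\frac{23}{344} - 100577} = \sqrt{- \frac{34598465}{344}} = \frac{i \sqrt{2975467990}}{172}$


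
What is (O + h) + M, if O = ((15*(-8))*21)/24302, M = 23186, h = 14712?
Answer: 460497338/12151 ≈ 37898.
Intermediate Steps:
O = -1260/12151 (O = -120*21*(1/24302) = -2520*1/24302 = -1260/12151 ≈ -0.10370)
(O + h) + M = (-1260/12151 + 14712) + 23186 = 178764252/12151 + 23186 = 460497338/12151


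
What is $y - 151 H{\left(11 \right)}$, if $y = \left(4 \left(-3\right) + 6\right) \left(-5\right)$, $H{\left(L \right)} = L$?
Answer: $-1631$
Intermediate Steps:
$y = 30$ ($y = \left(-12 + 6\right) \left(-5\right) = \left(-6\right) \left(-5\right) = 30$)
$y - 151 H{\left(11 \right)} = 30 - 1661 = -1631$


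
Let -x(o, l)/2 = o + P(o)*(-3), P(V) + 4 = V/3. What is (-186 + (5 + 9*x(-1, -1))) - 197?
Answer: -594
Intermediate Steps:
P(V) = -4 + V/3
x(o, l) = -24 (x(o, l) = -2*(o + (-4 + o/3)*(-3)) = -2*(o + (12 - o)) = -2*12 = -24)
(-186 + (5 + 9*x(-1, -1))) - 197 = (-186 + (5 + 9*(-24))) - 197 = (-186 + (5 - 216)) - 197 = (-186 - 211) - 197 = -397 - 197 = -594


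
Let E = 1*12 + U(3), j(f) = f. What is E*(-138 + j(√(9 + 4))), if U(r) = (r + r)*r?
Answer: -4140 + 30*√13 ≈ -4031.8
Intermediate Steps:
U(r) = 2*r² (U(r) = (2*r)*r = 2*r²)
E = 30 (E = 1*12 + 2*3² = 12 + 2*9 = 12 + 18 = 30)
E*(-138 + j(√(9 + 4))) = 30*(-138 + √(9 + 4)) = 30*(-138 + √13) = -4140 + 30*√13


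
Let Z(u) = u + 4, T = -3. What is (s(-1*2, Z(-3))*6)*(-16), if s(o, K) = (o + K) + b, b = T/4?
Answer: 168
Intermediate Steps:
Z(u) = 4 + u
b = -¾ (b = -3/4 = -3*¼ = -¾ ≈ -0.75000)
s(o, K) = -¾ + K + o (s(o, K) = (o + K) - ¾ = (K + o) - ¾ = -¾ + K + o)
(s(-1*2, Z(-3))*6)*(-16) = ((-¾ + (4 - 3) - 1*2)*6)*(-16) = ((-¾ + 1 - 2)*6)*(-16) = -7/4*6*(-16) = -21/2*(-16) = 168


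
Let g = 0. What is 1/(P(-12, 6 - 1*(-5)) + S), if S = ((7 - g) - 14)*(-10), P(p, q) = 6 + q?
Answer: 1/87 ≈ 0.011494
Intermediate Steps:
S = 70 (S = ((7 - 1*0) - 14)*(-10) = ((7 + 0) - 14)*(-10) = (7 - 14)*(-10) = -7*(-10) = 70)
1/(P(-12, 6 - 1*(-5)) + S) = 1/((6 + (6 - 1*(-5))) + 70) = 1/((6 + (6 + 5)) + 70) = 1/((6 + 11) + 70) = 1/(17 + 70) = 1/87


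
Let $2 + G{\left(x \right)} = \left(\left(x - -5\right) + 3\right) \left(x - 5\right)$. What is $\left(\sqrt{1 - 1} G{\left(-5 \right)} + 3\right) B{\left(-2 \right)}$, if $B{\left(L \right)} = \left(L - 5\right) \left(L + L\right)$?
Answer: $84$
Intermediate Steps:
$B{\left(L \right)} = 2 L \left(-5 + L\right)$ ($B{\left(L \right)} = \left(-5 + L\right) 2 L = 2 L \left(-5 + L\right)$)
$G{\left(x \right)} = -2 + \left(-5 + x\right) \left(8 + x\right)$ ($G{\left(x \right)} = -2 + \left(\left(x - -5\right) + 3\right) \left(x - 5\right) = -2 + \left(\left(x + 5\right) + 3\right) \left(-5 + x\right) = -2 + \left(\left(5 + x\right) + 3\right) \left(-5 + x\right) = -2 + \left(8 + x\right) \left(-5 + x\right) = -2 + \left(-5 + x\right) \left(8 + x\right)$)
$\left(\sqrt{1 - 1} G{\left(-5 \right)} + 3\right) B{\left(-2 \right)} = \left(\sqrt{1 - 1} \left(-42 + \left(-5\right)^{2} + 3 \left(-5\right)\right) + 3\right) 2 \left(-2\right) \left(-5 - 2\right) = \left(\sqrt{0} \left(-42 + 25 - 15\right) + 3\right) 2 \left(-2\right) \left(-7\right) = \left(0 \left(-32\right) + 3\right) 28 = \left(0 + 3\right) 28 = 3 \cdot 28 = 84$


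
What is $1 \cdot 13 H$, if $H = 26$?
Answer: $338$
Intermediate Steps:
$1 \cdot 13 H = 1 \cdot 13 \cdot 26 = 13 \cdot 26 = 338$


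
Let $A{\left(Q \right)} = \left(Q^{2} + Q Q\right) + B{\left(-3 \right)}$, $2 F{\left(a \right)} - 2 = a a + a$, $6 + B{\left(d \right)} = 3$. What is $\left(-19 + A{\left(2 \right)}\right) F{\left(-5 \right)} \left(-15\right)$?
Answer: $2310$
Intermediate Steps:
$B{\left(d \right)} = -3$ ($B{\left(d \right)} = -6 + 3 = -3$)
$F{\left(a \right)} = 1 + \frac{a}{2} + \frac{a^{2}}{2}$ ($F{\left(a \right)} = 1 + \frac{a a + a}{2} = 1 + \frac{a^{2} + a}{2} = 1 + \frac{a + a^{2}}{2} = 1 + \left(\frac{a}{2} + \frac{a^{2}}{2}\right) = 1 + \frac{a}{2} + \frac{a^{2}}{2}$)
$A{\left(Q \right)} = -3 + 2 Q^{2}$ ($A{\left(Q \right)} = \left(Q^{2} + Q Q\right) - 3 = \left(Q^{2} + Q^{2}\right) - 3 = 2 Q^{2} - 3 = -3 + 2 Q^{2}$)
$\left(-19 + A{\left(2 \right)}\right) F{\left(-5 \right)} \left(-15\right) = \left(-19 - \left(3 - 2 \cdot 2^{2}\right)\right) \left(1 + \frac{1}{2} \left(-5\right) + \frac{\left(-5\right)^{2}}{2}\right) \left(-15\right) = \left(-19 + \left(-3 + 2 \cdot 4\right)\right) \left(1 - \frac{5}{2} + \frac{1}{2} \cdot 25\right) \left(-15\right) = \left(-19 + \left(-3 + 8\right)\right) \left(1 - \frac{5}{2} + \frac{25}{2}\right) \left(-15\right) = \left(-19 + 5\right) 11 \left(-15\right) = \left(-14\right) 11 \left(-15\right) = \left(-154\right) \left(-15\right) = 2310$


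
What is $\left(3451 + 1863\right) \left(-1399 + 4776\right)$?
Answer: $17945378$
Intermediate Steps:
$\left(3451 + 1863\right) \left(-1399 + 4776\right) = 5314 \cdot 3377 = 17945378$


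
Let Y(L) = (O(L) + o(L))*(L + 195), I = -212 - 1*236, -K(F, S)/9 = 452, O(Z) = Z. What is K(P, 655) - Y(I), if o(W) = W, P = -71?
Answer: -230756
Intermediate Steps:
K(F, S) = -4068 (K(F, S) = -9*452 = -4068)
I = -448 (I = -212 - 236 = -448)
Y(L) = 2*L*(195 + L) (Y(L) = (L + L)*(L + 195) = (2*L)*(195 + L) = 2*L*(195 + L))
K(P, 655) - Y(I) = -4068 - 2*(-448)*(195 - 448) = -4068 - 2*(-448)*(-253) = -4068 - 1*226688 = -4068 - 226688 = -230756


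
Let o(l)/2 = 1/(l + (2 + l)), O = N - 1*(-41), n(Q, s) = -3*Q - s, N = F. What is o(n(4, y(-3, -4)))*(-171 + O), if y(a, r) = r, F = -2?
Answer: 132/7 ≈ 18.857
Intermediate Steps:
N = -2
n(Q, s) = -s - 3*Q
O = 39 (O = -2 - 1*(-41) = -2 + 41 = 39)
o(l) = 2/(2 + 2*l) (o(l) = 2/(l + (2 + l)) = 2/(2 + 2*l))
o(n(4, y(-3, -4)))*(-171 + O) = (-171 + 39)/(1 + (-1*(-4) - 3*4)) = -132/(1 + (4 - 12)) = -132/(1 - 8) = -132/(-7) = -⅐*(-132) = 132/7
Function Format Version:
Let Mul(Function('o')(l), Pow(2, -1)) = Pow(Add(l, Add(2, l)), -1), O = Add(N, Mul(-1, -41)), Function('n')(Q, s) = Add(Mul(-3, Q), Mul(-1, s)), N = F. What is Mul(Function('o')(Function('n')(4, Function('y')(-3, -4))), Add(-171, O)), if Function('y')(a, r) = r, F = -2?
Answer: Rational(132, 7) ≈ 18.857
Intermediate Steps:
N = -2
Function('n')(Q, s) = Add(Mul(-1, s), Mul(-3, Q))
O = 39 (O = Add(-2, Mul(-1, -41)) = Add(-2, 41) = 39)
Function('o')(l) = Mul(2, Pow(Add(2, Mul(2, l)), -1)) (Function('o')(l) = Mul(2, Pow(Add(l, Add(2, l)), -1)) = Mul(2, Pow(Add(2, Mul(2, l)), -1)))
Mul(Function('o')(Function('n')(4, Function('y')(-3, -4))), Add(-171, O)) = Mul(Pow(Add(1, Add(Mul(-1, -4), Mul(-3, 4))), -1), Add(-171, 39)) = Mul(Pow(Add(1, Add(4, -12)), -1), -132) = Mul(Pow(Add(1, -8), -1), -132) = Mul(Pow(-7, -1), -132) = Mul(Rational(-1, 7), -132) = Rational(132, 7)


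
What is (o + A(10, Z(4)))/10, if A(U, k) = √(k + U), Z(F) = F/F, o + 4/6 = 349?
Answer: 209/6 + √11/10 ≈ 35.165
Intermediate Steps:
o = 1045/3 (o = -⅔ + 349 = 1045/3 ≈ 348.33)
Z(F) = 1
A(U, k) = √(U + k)
(o + A(10, Z(4)))/10 = (1045/3 + √(10 + 1))/10 = (1045/3 + √11)*(⅒) = 209/6 + √11/10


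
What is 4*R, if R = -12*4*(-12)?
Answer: 2304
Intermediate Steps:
R = 576 (R = -48*(-12) = 576)
4*R = 4*576 = 2304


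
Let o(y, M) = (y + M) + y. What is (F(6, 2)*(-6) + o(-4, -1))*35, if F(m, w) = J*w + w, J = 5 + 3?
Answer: -4095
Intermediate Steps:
J = 8
o(y, M) = M + 2*y (o(y, M) = (M + y) + y = M + 2*y)
F(m, w) = 9*w (F(m, w) = 8*w + w = 9*w)
(F(6, 2)*(-6) + o(-4, -1))*35 = ((9*2)*(-6) + (-1 + 2*(-4)))*35 = (18*(-6) + (-1 - 8))*35 = (-108 - 9)*35 = -117*35 = -4095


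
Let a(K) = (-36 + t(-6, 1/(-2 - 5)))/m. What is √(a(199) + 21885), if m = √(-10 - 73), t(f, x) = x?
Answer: √(7387522485 + 146993*I*√83)/581 ≈ 147.94 + 0.013408*I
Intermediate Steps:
m = I*√83 (m = √(-83) = I*√83 ≈ 9.1104*I)
a(K) = 253*I*√83/581 (a(K) = (-36 + 1/(-2 - 5))/((I*√83)) = (-36 + 1/(-7))*(-I*√83/83) = (-36 - ⅐)*(-I*√83/83) = -(-253)*I*√83/581 = 253*I*√83/581)
√(a(199) + 21885) = √(253*I*√83/581 + 21885) = √(21885 + 253*I*√83/581)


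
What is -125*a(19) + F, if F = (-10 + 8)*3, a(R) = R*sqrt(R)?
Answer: -6 - 2375*sqrt(19) ≈ -10358.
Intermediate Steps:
a(R) = R**(3/2)
F = -6 (F = -2*3 = -6)
-125*a(19) + F = -2375*sqrt(19) - 6 = -6 - 2375*sqrt(19)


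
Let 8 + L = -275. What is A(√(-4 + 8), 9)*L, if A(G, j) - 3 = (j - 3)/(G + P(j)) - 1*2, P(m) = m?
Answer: -4811/11 ≈ -437.36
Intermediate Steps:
L = -283 (L = -8 - 275 = -283)
A(G, j) = 1 + (-3 + j)/(G + j) (A(G, j) = 3 + ((j - 3)/(G + j) - 1*2) = 3 + ((-3 + j)/(G + j) - 2) = 3 + (-2 + (-3 + j)/(G + j)) = 1 + (-3 + j)/(G + j))
A(√(-4 + 8), 9)*L = ((-3 + √(-4 + 8) + 2*9)/(√(-4 + 8) + 9))*(-283) = ((-3 + √4 + 18)/(√4 + 9))*(-283) = ((-3 + 2 + 18)/(2 + 9))*(-283) = (17/11)*(-283) = -4811/11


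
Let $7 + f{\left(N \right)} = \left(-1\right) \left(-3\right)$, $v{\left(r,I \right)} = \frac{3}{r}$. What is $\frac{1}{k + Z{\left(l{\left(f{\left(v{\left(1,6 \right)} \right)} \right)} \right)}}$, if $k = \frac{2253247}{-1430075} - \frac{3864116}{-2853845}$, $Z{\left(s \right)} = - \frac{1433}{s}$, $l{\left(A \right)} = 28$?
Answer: $- \frac{22854789374900}{1174740345685959} \approx -0.019455$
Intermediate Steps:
$f{\left(N \right)} = -4$ ($f{\left(N \right)} = -7 - -3 = -7 + 3 = -4$)
$k = - \frac{180888399203}{816242477675}$ ($k = 2253247 \left(- \frac{1}{1430075}\right) - - \frac{3864116}{2853845} = - \frac{2253247}{1430075} + \frac{3864116}{2853845} = - \frac{180888399203}{816242477675} \approx -0.22161$)
$\frac{1}{k + Z{\left(l{\left(f{\left(v{\left(1,6 \right)} \right)} \right)} \right)}} = \frac{1}{- \frac{180888399203}{816242477675} - \frac{1433}{28}} = \frac{1}{- \frac{1174740345685959}{22854789374900}} = - \frac{22854789374900}{1174740345685959}$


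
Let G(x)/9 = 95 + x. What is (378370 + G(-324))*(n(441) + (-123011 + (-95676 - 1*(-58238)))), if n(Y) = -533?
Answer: -60578975438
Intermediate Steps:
G(x) = 855 + 9*x (G(x) = 9*(95 + x) = 855 + 9*x)
(378370 + G(-324))*(n(441) + (-123011 + (-95676 - 1*(-58238)))) = (378370 + (855 + 9*(-324)))*(-533 + (-123011 + (-95676 - 1*(-58238)))) = (378370 + (855 - 2916))*(-533 + (-123011 + (-95676 + 58238))) = (378370 - 2061)*(-533 + (-123011 - 37438)) = 376309*(-533 - 160449) = 376309*(-160982) = -60578975438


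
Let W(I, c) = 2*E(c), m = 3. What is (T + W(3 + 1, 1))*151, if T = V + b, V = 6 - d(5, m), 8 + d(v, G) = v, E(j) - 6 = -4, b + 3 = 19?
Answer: 4379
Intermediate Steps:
b = 16 (b = -3 + 19 = 16)
E(j) = 2 (E(j) = 6 - 4 = 2)
d(v, G) = -8 + v
V = 9 (V = 6 - (-8 + 5) = 6 - 1*(-3) = 6 + 3 = 9)
W(I, c) = 4 (W(I, c) = 2*2 = 4)
T = 25 (T = 9 + 16 = 25)
(T + W(3 + 1, 1))*151 = (25 + 4)*151 = 29*151 = 4379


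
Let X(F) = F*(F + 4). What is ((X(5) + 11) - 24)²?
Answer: 1024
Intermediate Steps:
X(F) = F*(4 + F)
((X(5) + 11) - 24)² = ((5*(4 + 5) + 11) - 24)² = ((5*9 + 11) - 24)² = ((45 + 11) - 24)² = (56 - 24)² = 32² = 1024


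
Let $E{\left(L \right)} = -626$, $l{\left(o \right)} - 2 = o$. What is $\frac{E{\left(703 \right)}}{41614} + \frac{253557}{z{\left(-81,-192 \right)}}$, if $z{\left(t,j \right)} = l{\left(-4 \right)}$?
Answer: $- \frac{5275761125}{41614} \approx -1.2678 \cdot 10^{5}$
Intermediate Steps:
$l{\left(o \right)} = 2 + o$
$z{\left(t,j \right)} = -2$ ($z{\left(t,j \right)} = 2 - 4 = -2$)
$\frac{E{\left(703 \right)}}{41614} + \frac{253557}{z{\left(-81,-192 \right)}} = - \frac{626}{41614} + \frac{253557}{-2} = \left(-626\right) \frac{1}{41614} + 253557 \left(- \frac{1}{2}\right) = - \frac{313}{20807} - \frac{253557}{2} = - \frac{5275761125}{41614}$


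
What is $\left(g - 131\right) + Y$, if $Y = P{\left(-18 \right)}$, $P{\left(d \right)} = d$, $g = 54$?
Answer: $-95$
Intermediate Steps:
$Y = -18$
$\left(g - 131\right) + Y = \left(54 - 131\right) - 18 = -77 - 18 = -95$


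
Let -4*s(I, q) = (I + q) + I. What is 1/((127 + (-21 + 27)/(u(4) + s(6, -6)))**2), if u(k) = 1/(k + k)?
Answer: 121/1819801 ≈ 6.6491e-5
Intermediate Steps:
s(I, q) = -I/2 - q/4 (s(I, q) = -((I + q) + I)/4 = -(q + 2*I)/4 = -I/2 - q/4)
u(k) = 1/(2*k)
1/((127 + (-21 + 27)/(u(4) + s(6, -6)))**2) = 1/((127 + (-21 + 27)/((1/2)/4 + (-1/2*6 - 1/4*(-6))))**2) = 1/((127 + 6/((1/2)*(1/4) + (-3 + 3/2)))**2) = 1/((127 + 6/(1/8 - 3/2))**2) = 1/((127 + 6/(-11/8))**2) = 1/((127 + 6*(-8/11))**2) = 1/((127 - 48/11)**2) = 1/((1349/11)**2) = 1/(1819801/121) = 121/1819801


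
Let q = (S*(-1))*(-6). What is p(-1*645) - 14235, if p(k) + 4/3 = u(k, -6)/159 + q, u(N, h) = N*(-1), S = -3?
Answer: -2265794/159 ≈ -14250.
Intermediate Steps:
u(N, h) = -N
q = -18 (q = -3*(-1)*(-6) = 3*(-6) = -18)
p(k) = -58/3 - k/159 (p(k) = -4/3 + (-k/159 - 18) = -4/3 + (-18 - k/159) = -58/3 - k/159)
p(-1*645) - 14235 = (-58/3 - (-1)*645/159) - 14235 = (-58/3 - 1/159*(-645)) - 14235 = (-58/3 + 215/53) - 14235 = -2429/159 - 14235 = -2265794/159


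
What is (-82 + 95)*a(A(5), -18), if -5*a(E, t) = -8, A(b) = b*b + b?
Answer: 104/5 ≈ 20.800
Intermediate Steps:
A(b) = b + b² (A(b) = b² + b = b + b²)
a(E, t) = 8/5 (a(E, t) = -⅕*(-8) = 8/5)
(-82 + 95)*a(A(5), -18) = (-82 + 95)*(8/5) = 13*(8/5) = 104/5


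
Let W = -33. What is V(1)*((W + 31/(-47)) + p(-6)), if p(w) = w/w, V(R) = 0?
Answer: 0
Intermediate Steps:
p(w) = 1
V(1)*((W + 31/(-47)) + p(-6)) = 0*((-33 + 31/(-47)) + 1) = 0*((-33 + 31*(-1/47)) + 1) = 0*((-33 - 31/47) + 1) = 0*(-1582/47 + 1) = 0*(-1535/47) = 0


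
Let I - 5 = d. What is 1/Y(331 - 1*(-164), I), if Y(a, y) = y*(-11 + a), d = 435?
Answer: 1/212960 ≈ 4.6957e-6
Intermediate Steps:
I = 440 (I = 5 + 435 = 440)
1/Y(331 - 1*(-164), I) = 1/(440*(-11 + (331 - 1*(-164)))) = 1/(440*(-11 + (331 + 164))) = 1/(440*(-11 + 495)) = 1/(440*484) = 1/212960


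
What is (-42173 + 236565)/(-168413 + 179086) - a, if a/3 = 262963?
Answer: -8419617905/10673 ≈ -7.8887e+5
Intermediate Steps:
a = 788889 (a = 3*262963 = 788889)
(-42173 + 236565)/(-168413 + 179086) - a = (-42173 + 236565)/(-168413 + 179086) - 1*788889 = 194392/10673 - 788889 = -8419617905/10673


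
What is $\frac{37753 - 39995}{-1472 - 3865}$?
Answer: $\frac{2242}{5337} \approx 0.42009$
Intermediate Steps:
$\frac{37753 - 39995}{-1472 - 3865} = - \frac{2242}{-5337} = \left(-2242\right) \left(- \frac{1}{5337}\right) = \frac{2242}{5337}$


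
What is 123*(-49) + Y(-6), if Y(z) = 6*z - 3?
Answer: -6066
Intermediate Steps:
Y(z) = -3 + 6*z
123*(-49) + Y(-6) = 123*(-49) + (-3 + 6*(-6)) = -6027 + (-3 - 36) = -6027 - 39 = -6066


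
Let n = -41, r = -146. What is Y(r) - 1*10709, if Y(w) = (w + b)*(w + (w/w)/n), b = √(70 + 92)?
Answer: 435033/41 - 53883*√2/41 ≈ 8752.0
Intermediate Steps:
b = 9*√2 (b = √162 = 9*√2 ≈ 12.728)
Y(w) = (-1/41 + w)*(w + 9*√2) (Y(w) = (w + 9*√2)*(w + (w/w)/(-41)) = (w + 9*√2)*(w + 1*(-1/41)) = (w + 9*√2)*(w - 1/41) = (w + 9*√2)*(-1/41 + w) = (-1/41 + w)*(w + 9*√2))
Y(r) - 1*10709 = (-9*√2/41 - 1/41*(-146) - 146*(-146 + 9*√2)) - 1*10709 = (-9*√2/41 + 146/41 + (21316 - 1314*√2)) - 10709 = (874102/41 - 53883*√2/41) - 10709 = 435033/41 - 53883*√2/41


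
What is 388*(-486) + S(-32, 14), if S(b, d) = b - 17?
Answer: -188617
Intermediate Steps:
S(b, d) = -17 + b
388*(-486) + S(-32, 14) = 388*(-486) + (-17 - 32) = -188568 - 49 = -188617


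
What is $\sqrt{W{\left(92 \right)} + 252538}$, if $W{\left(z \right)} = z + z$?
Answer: $\sqrt{252722} \approx 502.71$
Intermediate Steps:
$W{\left(z \right)} = 2 z$
$\sqrt{W{\left(92 \right)} + 252538} = \sqrt{2 \cdot 92 + 252538} = \sqrt{184 + 252538} = \sqrt{252722}$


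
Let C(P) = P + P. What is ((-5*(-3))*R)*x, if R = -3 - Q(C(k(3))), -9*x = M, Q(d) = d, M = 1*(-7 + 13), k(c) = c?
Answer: 90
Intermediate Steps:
C(P) = 2*P
M = 6 (M = 1*6 = 6)
x = -⅔ (x = -⅑*6 = -⅔ ≈ -0.66667)
R = -9 (R = -3 - 2*3 = -3 - 1*6 = -3 - 6 = -9)
((-5*(-3))*R)*x = (-5*(-3)*(-9))*(-⅔) = (15*(-9))*(-⅔) = -135*(-⅔) = 90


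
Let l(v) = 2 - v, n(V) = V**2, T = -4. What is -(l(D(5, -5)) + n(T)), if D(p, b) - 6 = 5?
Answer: -7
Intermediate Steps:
D(p, b) = 11 (D(p, b) = 6 + 5 = 11)
-(l(D(5, -5)) + n(T)) = -((2 - 1*11) + (-4)**2) = -((2 - 11) + 16) = -(-9 + 16) = -1*7 = -7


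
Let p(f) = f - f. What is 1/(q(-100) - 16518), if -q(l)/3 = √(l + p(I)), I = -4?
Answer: -2753/45474204 + 5*I/45474204 ≈ -6.054e-5 + 1.0995e-7*I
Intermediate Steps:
p(f) = 0
q(l) = -3*√l (q(l) = -3*√(l + 0) = -3*√l)
1/(q(-100) - 16518) = 1/(-30*I - 16518) = 1/(-16518 - 30*I) = (-16518 + 30*I)/272845224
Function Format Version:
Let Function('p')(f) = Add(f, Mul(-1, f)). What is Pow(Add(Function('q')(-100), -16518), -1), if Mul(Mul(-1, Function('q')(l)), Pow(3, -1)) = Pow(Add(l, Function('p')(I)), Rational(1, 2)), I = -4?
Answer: Add(Rational(-2753, 45474204), Mul(Rational(5, 45474204), I)) ≈ Add(-6.0540e-5, Mul(1.0995e-7, I))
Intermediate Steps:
Function('p')(f) = 0
Function('q')(l) = Mul(-3, Pow(l, Rational(1, 2))) (Function('q')(l) = Mul(-3, Pow(Add(l, 0), Rational(1, 2))) = Mul(-3, Pow(l, Rational(1, 2))))
Pow(Add(Function('q')(-100), -16518), -1) = Pow(Add(Mul(-3, Pow(-100, Rational(1, 2))), -16518), -1) = Pow(Add(Mul(-3, Mul(10, I)), -16518), -1) = Pow(Add(Mul(-30, I), -16518), -1) = Pow(Add(-16518, Mul(-30, I)), -1) = Mul(Rational(1, 272845224), Add(-16518, Mul(30, I)))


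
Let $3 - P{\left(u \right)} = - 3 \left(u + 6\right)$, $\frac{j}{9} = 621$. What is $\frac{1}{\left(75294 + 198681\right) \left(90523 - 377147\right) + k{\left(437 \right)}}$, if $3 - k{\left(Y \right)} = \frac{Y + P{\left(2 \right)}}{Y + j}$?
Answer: $- \frac{3013}{236604292726393} \approx -1.2734 \cdot 10^{-11}$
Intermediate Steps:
$j = 5589$ ($j = 9 \cdot 621 = 5589$)
$P{\left(u \right)} = 21 + 3 u$ ($P{\left(u \right)} = 3 - - 3 \left(u + 6\right) = 3 - - 3 \left(6 + u\right) = 3 - \left(-18 - 3 u\right) = 3 + \left(18 + 3 u\right) = 21 + 3 u$)
$k{\left(Y \right)} = 3 - \frac{27 + Y}{5589 + Y}$ ($k{\left(Y \right)} = 3 - \frac{Y + \left(21 + 3 \cdot 2\right)}{Y + 5589} = 3 - \frac{Y + \left(21 + 6\right)}{5589 + Y} = 3 - \frac{Y + 27}{5589 + Y} = 3 - \frac{27 + Y}{5589 + Y}$)
$\frac{1}{\left(75294 + 198681\right) \left(90523 - 377147\right) + k{\left(437 \right)}} = \frac{1}{\left(75294 + 198681\right) \left(90523 - 377147\right) + \frac{2 \left(8370 + 437\right)}{5589 + 437}} = \frac{1}{273975 \left(-286624\right) + 2 \cdot \frac{1}{6026} \cdot 8807} = \frac{1}{-78527810400 + 2 \cdot \frac{1}{6026} \cdot 8807} = \frac{1}{-78527810400 + \frac{8807}{3013}} = \frac{1}{- \frac{236604292726393}{3013}} = - \frac{3013}{236604292726393}$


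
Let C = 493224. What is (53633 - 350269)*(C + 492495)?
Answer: -292399741284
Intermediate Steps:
(53633 - 350269)*(C + 492495) = (53633 - 350269)*(493224 + 492495) = -296636*985719 = -292399741284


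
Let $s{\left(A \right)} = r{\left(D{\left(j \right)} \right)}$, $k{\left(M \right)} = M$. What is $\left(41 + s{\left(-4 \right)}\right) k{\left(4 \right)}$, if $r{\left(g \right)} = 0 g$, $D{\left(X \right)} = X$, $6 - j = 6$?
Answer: $164$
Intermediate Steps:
$j = 0$ ($j = 6 - 6 = 0$)
$r{\left(g \right)} = 0$
$s{\left(A \right)} = 0$
$\left(41 + s{\left(-4 \right)}\right) k{\left(4 \right)} = \left(41 + 0\right) 4 = 41 \cdot 4 = 164$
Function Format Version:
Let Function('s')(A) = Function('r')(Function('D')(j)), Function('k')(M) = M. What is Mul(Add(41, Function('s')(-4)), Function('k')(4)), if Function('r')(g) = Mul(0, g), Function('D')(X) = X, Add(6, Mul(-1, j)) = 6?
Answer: 164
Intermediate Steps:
j = 0 (j = Add(6, Mul(-1, 6)) = Add(6, -6) = 0)
Function('r')(g) = 0
Function('s')(A) = 0
Mul(Add(41, Function('s')(-4)), Function('k')(4)) = Mul(Add(41, 0), 4) = Mul(41, 4) = 164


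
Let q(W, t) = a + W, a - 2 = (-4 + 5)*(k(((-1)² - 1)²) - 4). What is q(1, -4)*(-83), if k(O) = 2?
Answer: -83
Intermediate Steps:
a = 0 (a = 2 + (-4 + 5)*(2 - 4) = 2 + 1*(-2) = 2 - 2 = 0)
q(W, t) = W (q(W, t) = 0 + W = W)
q(1, -4)*(-83) = 1*(-83) = -83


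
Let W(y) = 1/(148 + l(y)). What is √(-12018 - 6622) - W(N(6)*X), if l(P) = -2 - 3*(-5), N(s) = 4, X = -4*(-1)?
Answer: -1/161 + 4*I*√1165 ≈ -0.0062112 + 136.53*I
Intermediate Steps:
X = 4
l(P) = 13 (l(P) = -2 + 15 = 13)
W(y) = 1/161 (W(y) = 1/(148 + 13) = 1/161)
√(-12018 - 6622) - W(N(6)*X) = √(-12018 - 6622) - 1*1/161 = √(-18640) - 1/161 = 4*I*√1165 - 1/161 = -1/161 + 4*I*√1165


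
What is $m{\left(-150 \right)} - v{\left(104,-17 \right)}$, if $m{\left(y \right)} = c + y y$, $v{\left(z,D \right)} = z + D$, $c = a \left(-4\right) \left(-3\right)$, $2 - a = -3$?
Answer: $22473$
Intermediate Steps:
$a = 5$ ($a = 2 - -3 = 2 + 3 = 5$)
$c = 60$ ($c = 5 \left(-4\right) \left(-3\right) = \left(-20\right) \left(-3\right) = 60$)
$v{\left(z,D \right)} = D + z$
$m{\left(y \right)} = 60 + y^{2}$ ($m{\left(y \right)} = 60 + y y = 60 + y^{2}$)
$m{\left(-150 \right)} - v{\left(104,-17 \right)} = \left(60 + \left(-150\right)^{2}\right) - \left(-17 + 104\right) = \left(60 + 22500\right) - 87 = 22560 - 87 = 22473$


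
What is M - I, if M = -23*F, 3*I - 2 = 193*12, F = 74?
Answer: -7424/3 ≈ -2474.7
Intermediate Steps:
I = 2318/3 (I = ⅔ + (193*12)/3 = ⅔ + (⅓)*2316 = ⅔ + 772 = 2318/3 ≈ 772.67)
M = -1702 (M = -23*74 = -1702)
M - I = -1702 - 1*2318/3 = -1702 - 2318/3 = -7424/3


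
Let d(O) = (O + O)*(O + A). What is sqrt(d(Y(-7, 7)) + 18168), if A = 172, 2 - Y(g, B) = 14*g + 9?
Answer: sqrt(66034) ≈ 256.97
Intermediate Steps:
Y(g, B) = -7 - 14*g (Y(g, B) = 2 - (14*g + 9) = 2 - (9 + 14*g) = 2 + (-9 - 14*g) = -7 - 14*g)
d(O) = 2*O*(172 + O) (d(O) = (O + O)*(O + 172) = (2*O)*(172 + O) = 2*O*(172 + O))
sqrt(d(Y(-7, 7)) + 18168) = sqrt(2*(-7 - 14*(-7))*(172 + (-7 - 14*(-7))) + 18168) = sqrt(2*(-7 + 98)*(172 + (-7 + 98)) + 18168) = sqrt(2*91*(172 + 91) + 18168) = sqrt(2*91*263 + 18168) = sqrt(47866 + 18168) = sqrt(66034)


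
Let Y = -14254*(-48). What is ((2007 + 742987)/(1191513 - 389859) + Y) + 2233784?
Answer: 1169603938649/400827 ≈ 2.9180e+6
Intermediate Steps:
Y = 684192
((2007 + 742987)/(1191513 - 389859) + Y) + 2233784 = ((2007 + 742987)/(1191513 - 389859) + 684192) + 2233784 = (744994/801654 + 684192) + 2233784 = (744994*(1/801654) + 684192) + 2233784 = (372497/400827 + 684192) + 2233784 = 274242999281/400827 + 2233784 = 1169603938649/400827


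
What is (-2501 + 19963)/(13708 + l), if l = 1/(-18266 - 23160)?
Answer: 723380812/567867607 ≈ 1.2739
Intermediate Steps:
l = -1/41426 (l = 1/(-41426) = -1/41426 ≈ -2.4139e-5)
(-2501 + 19963)/(13708 + l) = (-2501 + 19963)/(13708 - 1/41426) = 17462/(567867607/41426) = 17462*(41426/567867607) = 723380812/567867607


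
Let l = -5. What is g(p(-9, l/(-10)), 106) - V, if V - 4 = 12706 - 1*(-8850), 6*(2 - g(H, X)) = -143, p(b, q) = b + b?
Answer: -129205/6 ≈ -21534.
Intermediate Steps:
p(b, q) = 2*b
g(H, X) = 155/6 (g(H, X) = 2 - 1/6*(-143) = 2 + 143/6 = 155/6)
V = 21560 (V = 4 + (12706 - 1*(-8850)) = 4 + (12706 + 8850) = 4 + 21556 = 21560)
g(p(-9, l/(-10)), 106) - V = 155/6 - 1*21560 = 155/6 - 21560 = -129205/6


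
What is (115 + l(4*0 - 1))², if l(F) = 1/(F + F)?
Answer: 52441/4 ≈ 13110.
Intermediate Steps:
l(F) = 1/(2*F)
(115 + l(4*0 - 1))² = (115 + 1/(2*(4*0 - 1)))² = (115 + 1/(2*(0 - 1)))² = (115 + (½)/(-1))² = (115 + (½)*(-1))² = (115 - ½)² = (229/2)² = 52441/4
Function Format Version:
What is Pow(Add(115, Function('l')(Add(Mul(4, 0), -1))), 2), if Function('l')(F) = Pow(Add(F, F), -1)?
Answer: Rational(52441, 4) ≈ 13110.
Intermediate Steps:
Function('l')(F) = Mul(Rational(1, 2), Pow(F, -1)) (Function('l')(F) = Pow(Mul(2, F), -1) = Mul(Rational(1, 2), Pow(F, -1)))
Pow(Add(115, Function('l')(Add(Mul(4, 0), -1))), 2) = Pow(Add(115, Mul(Rational(1, 2), Pow(Add(Mul(4, 0), -1), -1))), 2) = Pow(Add(115, Mul(Rational(1, 2), Pow(Add(0, -1), -1))), 2) = Pow(Add(115, Mul(Rational(1, 2), Pow(-1, -1))), 2) = Pow(Add(115, Mul(Rational(1, 2), -1)), 2) = Pow(Add(115, Rational(-1, 2)), 2) = Pow(Rational(229, 2), 2) = Rational(52441, 4)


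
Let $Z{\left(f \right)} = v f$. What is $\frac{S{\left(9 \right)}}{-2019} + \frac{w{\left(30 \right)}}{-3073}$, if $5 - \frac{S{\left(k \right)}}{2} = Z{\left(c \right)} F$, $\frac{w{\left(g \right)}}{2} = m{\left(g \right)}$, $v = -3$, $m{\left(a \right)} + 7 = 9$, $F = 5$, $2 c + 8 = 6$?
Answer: $\frac{53384}{6204387} \approx 0.0086042$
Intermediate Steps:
$c = -1$ ($c = -4 + \frac{1}{2} \cdot 6 = -4 + 3 = -1$)
$m{\left(a \right)} = 2$ ($m{\left(a \right)} = -7 + 9 = 2$)
$w{\left(g \right)} = 4$ ($w{\left(g \right)} = 2 \cdot 2 = 4$)
$Z{\left(f \right)} = - 3 f$
$S{\left(k \right)} = -20$ ($S{\left(k \right)} = 10 - 2 \left(-3\right) \left(-1\right) 5 = 10 - 2 \cdot 3 \cdot 5 = 10 - 30 = -20$)
$\frac{S{\left(9 \right)}}{-2019} + \frac{w{\left(30 \right)}}{-3073} = - \frac{20}{-2019} + \frac{4}{-3073} = \left(-20\right) \left(- \frac{1}{2019}\right) + 4 \left(- \frac{1}{3073}\right) = \frac{20}{2019} - \frac{4}{3073} = \frac{53384}{6204387}$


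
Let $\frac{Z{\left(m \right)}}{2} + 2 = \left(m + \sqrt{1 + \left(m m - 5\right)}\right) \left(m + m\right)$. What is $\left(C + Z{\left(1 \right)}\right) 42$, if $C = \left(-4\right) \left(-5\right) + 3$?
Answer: $966 + 168 i \sqrt{3} \approx 966.0 + 290.98 i$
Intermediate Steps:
$C = 23$ ($C = 20 + 3 = 23$)
$Z{\left(m \right)} = -4 + 4 m \left(m + \sqrt{-4 + m^{2}}\right)$ ($Z{\left(m \right)} = -4 + 2 \left(m + \sqrt{1 + \left(m m - 5\right)}\right) \left(m + m\right) = -4 + 2 \left(m + \sqrt{1 + \left(m^{2} - 5\right)}\right) 2 m = -4 + 2 \left(m + \sqrt{1 + \left(-5 + m^{2}\right)}\right) 2 m = -4 + 2 \left(m + \sqrt{-4 + m^{2}}\right) 2 m = -4 + 2 \cdot 2 m \left(m + \sqrt{-4 + m^{2}}\right) = -4 + 4 m \left(m + \sqrt{-4 + m^{2}}\right)$)
$\left(C + Z{\left(1 \right)}\right) 42 = \left(23 + \left(-4 + 4 \cdot 1^{2} + 4 \cdot 1 \sqrt{-4 + 1^{2}}\right)\right) 42 = \left(23 + \left(-4 + 4 \cdot 1 + 4 \cdot 1 \sqrt{-4 + 1}\right)\right) 42 = \left(23 + \left(-4 + 4 + 4 \cdot 1 \sqrt{-3}\right)\right) 42 = \left(23 + \left(-4 + 4 + 4 \cdot 1 i \sqrt{3}\right)\right) 42 = \left(23 + \left(-4 + 4 + 4 i \sqrt{3}\right)\right) 42 = \left(23 + 4 i \sqrt{3}\right) 42 = 966 + 168 i \sqrt{3}$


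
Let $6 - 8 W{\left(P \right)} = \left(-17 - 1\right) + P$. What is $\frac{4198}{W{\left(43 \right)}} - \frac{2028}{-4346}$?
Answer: $- \frac{72958766}{41287} \approx -1767.1$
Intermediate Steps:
$W{\left(P \right)} = 3 - \frac{P}{8}$ ($W{\left(P \right)} = \frac{3}{4} - \frac{\left(-17 - 1\right) + P}{8} = \frac{3}{4} - \frac{-18 + P}{8} = \frac{3}{4} - \left(- \frac{9}{4} + \frac{P}{8}\right) = 3 - \frac{P}{8}$)
$\frac{4198}{W{\left(43 \right)}} - \frac{2028}{-4346} = \frac{4198}{3 - \frac{43}{8}} - \frac{2028}{-4346} = \frac{4198}{3 - \frac{43}{8}} - - \frac{1014}{2173} = \frac{4198}{- \frac{19}{8}} + \frac{1014}{2173} = 4198 \left(- \frac{8}{19}\right) + \frac{1014}{2173} = - \frac{33584}{19} + \frac{1014}{2173} = - \frac{72958766}{41287}$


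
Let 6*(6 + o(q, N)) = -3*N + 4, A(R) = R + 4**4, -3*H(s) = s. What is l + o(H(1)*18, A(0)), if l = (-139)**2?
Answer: 57563/3 ≈ 19188.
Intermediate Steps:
H(s) = -s/3
A(R) = 256 + R (A(R) = R + 256 = 256 + R)
o(q, N) = -16/3 - N/2 (o(q, N) = -6 + (-3*N + 4)/6 = -6 + (4 - 3*N)/6 = -6 + (2/3 - N/2) = -16/3 - N/2)
l = 19321
l + o(H(1)*18, A(0)) = 19321 + (-16/3 - (256 + 0)/2) = 19321 + (-16/3 - 1/2*256) = 19321 + (-16/3 - 128) = 19321 - 400/3 = 57563/3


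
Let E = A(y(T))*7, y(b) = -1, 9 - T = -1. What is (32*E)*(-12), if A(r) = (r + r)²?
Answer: -10752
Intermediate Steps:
T = 10 (T = 9 - 1*(-1) = 9 + 1 = 10)
A(r) = 4*r² (A(r) = (2*r)² = 4*r²)
E = 28 (E = (4*(-1)²)*7 = (4*1)*7 = 4*7 = 28)
(32*E)*(-12) = (32*28)*(-12) = 896*(-12) = -10752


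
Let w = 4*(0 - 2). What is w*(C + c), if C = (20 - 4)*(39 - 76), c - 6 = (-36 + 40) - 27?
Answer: 4872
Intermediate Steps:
c = -17 (c = 6 + ((-36 + 40) - 27) = 6 + (4 - 27) = 6 - 23 = -17)
w = -8 (w = 4*(-2) = -8)
C = -592 (C = 16*(-37) = -592)
w*(C + c) = -8*(-592 - 17) = -8*(-609) = 4872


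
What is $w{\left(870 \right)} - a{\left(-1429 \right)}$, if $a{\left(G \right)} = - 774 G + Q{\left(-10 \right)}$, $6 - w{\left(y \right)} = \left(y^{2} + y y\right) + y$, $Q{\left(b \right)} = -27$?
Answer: $-2620683$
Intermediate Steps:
$w{\left(y \right)} = 6 - y - 2 y^{2}$ ($w{\left(y \right)} = 6 - \left(\left(y^{2} + y y\right) + y\right) = 6 - \left(\left(y^{2} + y^{2}\right) + y\right) = 6 - \left(2 y^{2} + y\right) = 6 - \left(y + 2 y^{2}\right) = 6 - y - 2 y^{2}$)
$a{\left(G \right)} = -27 - 774 G$ ($a{\left(G \right)} = - 774 G - 27 = -27 - 774 G$)
$w{\left(870 \right)} - a{\left(-1429 \right)} = \left(6 - 870 - 2 \cdot 870^{2}\right) - \left(-27 - -1106046\right) = \left(6 - 870 - 1513800\right) - \left(-27 + 1106046\right) = \left(6 - 870 - 1513800\right) - 1106019 = -1514664 - 1106019 = -2620683$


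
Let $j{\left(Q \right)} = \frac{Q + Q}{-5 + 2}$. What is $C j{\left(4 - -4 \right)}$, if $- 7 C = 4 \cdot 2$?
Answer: $\frac{128}{21} \approx 6.0952$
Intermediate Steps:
$C = - \frac{8}{7}$ ($C = - \frac{4 \cdot 2}{7} = \left(- \frac{1}{7}\right) 8 = - \frac{8}{7} \approx -1.1429$)
$j{\left(Q \right)} = - \frac{2 Q}{3}$ ($j{\left(Q \right)} = \frac{2 Q}{-3} = 2 Q \left(- \frac{1}{3}\right) = - \frac{2 Q}{3}$)
$C j{\left(4 - -4 \right)} = - \frac{8 \left(- \frac{2 \left(4 - -4\right)}{3}\right)}{7} = - \frac{8 \left(- \frac{2 \left(4 + 4\right)}{3}\right)}{7} = - \frac{8 \left(\left(- \frac{2}{3}\right) 8\right)}{7} = \left(- \frac{8}{7}\right) \left(- \frac{16}{3}\right) = \frac{128}{21}$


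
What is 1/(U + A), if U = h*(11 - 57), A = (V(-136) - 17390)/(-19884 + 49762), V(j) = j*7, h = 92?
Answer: -14939/63231019 ≈ -0.00023626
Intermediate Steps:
V(j) = 7*j
A = -9171/14939 (A = (7*(-136) - 17390)/(-19884 + 49762) = (-952 - 17390)/29878 = -18342*1/29878 = -9171/14939 ≈ -0.61390)
U = -4232 (U = 92*(11 - 57) = 92*(-46) = -4232)
1/(U + A) = 1/(-4232 - 9171/14939) = 1/(-63231019/14939) = -14939/63231019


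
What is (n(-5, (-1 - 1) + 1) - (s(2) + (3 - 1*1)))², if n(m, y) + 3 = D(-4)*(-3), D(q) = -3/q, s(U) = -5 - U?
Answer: 1/16 ≈ 0.062500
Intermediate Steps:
n(m, y) = -21/4 (n(m, y) = -3 - 3/(-4)*(-3) = -3 - 3*(-¼)*(-3) = -3 + (¾)*(-3) = -3 - 9/4 = -21/4)
(n(-5, (-1 - 1) + 1) - (s(2) + (3 - 1*1)))² = (-21/4 - ((-5 - 1*2) + (3 - 1*1)))² = (-21/4 - ((-5 - 2) + (3 - 1)))² = (-21/4 - (-7 + 2))² = (-21/4 - 1*(-5))² = (-21/4 + 5)² = (-¼)² = 1/16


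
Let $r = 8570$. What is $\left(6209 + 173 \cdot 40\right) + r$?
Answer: $21699$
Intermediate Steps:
$\left(6209 + 173 \cdot 40\right) + r = \left(6209 + 173 \cdot 40\right) + 8570 = \left(6209 + 6920\right) + 8570 = 13129 + 8570 = 21699$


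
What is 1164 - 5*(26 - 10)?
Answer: 1084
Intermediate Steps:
1164 - 5*(26 - 10) = 1164 - 5*16 = 1164 - 1*80 = 1164 - 80 = 1084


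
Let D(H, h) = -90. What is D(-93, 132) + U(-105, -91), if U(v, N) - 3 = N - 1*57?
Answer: -235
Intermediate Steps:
U(v, N) = -54 + N (U(v, N) = 3 + (N - 1*57) = 3 + (N - 57) = 3 + (-57 + N) = -54 + N)
D(-93, 132) + U(-105, -91) = -90 + (-54 - 91) = -90 - 145 = -235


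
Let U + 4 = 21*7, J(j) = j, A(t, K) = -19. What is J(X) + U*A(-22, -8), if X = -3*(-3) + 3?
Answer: -2705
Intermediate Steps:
X = 12 (X = 9 + 3 = 12)
U = 143 (U = -4 + 21*7 = -4 + 147 = 143)
J(X) + U*A(-22, -8) = 12 + 143*(-19) = 12 - 2717 = -2705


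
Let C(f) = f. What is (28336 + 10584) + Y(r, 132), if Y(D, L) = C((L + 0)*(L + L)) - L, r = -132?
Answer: 73636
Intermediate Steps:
Y(D, L) = -L + 2*L**2 (Y(D, L) = (L + 0)*(L + L) - L = L*(2*L) - L = 2*L**2 - L = -L + 2*L**2)
(28336 + 10584) + Y(r, 132) = (28336 + 10584) + 132*(-1 + 2*132) = 38920 + 132*(-1 + 264) = 38920 + 132*263 = 38920 + 34716 = 73636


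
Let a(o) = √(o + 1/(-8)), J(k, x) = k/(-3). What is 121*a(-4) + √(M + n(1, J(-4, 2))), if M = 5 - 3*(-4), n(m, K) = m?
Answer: 3*√2 + 121*I*√66/4 ≈ 4.2426 + 245.75*I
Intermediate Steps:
J(k, x) = -k/3 (J(k, x) = k*(-⅓) = -k/3)
M = 17 (M = 5 + 12 = 17)
a(o) = √(-⅛ + o) (a(o) = √(o - ⅛) = √(-⅛ + o))
121*a(-4) + √(M + n(1, J(-4, 2))) = 121*(√(-2 + 16*(-4))/4) + √(17 + 1) = 121*(√(-2 - 64)/4) + √18 = 121*(√(-66)/4) + 3*√2 = 121*((I*√66)/4) + 3*√2 = 121*(I*√66/4) + 3*√2 = 121*I*√66/4 + 3*√2 = 3*√2 + 121*I*√66/4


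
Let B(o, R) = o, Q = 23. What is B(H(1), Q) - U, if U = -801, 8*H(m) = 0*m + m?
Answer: 6409/8 ≈ 801.13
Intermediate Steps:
H(m) = m/8 (H(m) = (0*m + m)/8 = (0 + m)/8 = m/8)
B(H(1), Q) - U = (1/8)*1 - 1*(-801) = 1/8 + 801 = 6409/8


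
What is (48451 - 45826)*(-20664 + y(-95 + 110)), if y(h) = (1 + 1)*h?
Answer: -54164250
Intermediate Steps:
y(h) = 2*h
(48451 - 45826)*(-20664 + y(-95 + 110)) = (48451 - 45826)*(-20664 + 2*(-95 + 110)) = 2625*(-20664 + 2*15) = 2625*(-20664 + 30) = 2625*(-20634) = -54164250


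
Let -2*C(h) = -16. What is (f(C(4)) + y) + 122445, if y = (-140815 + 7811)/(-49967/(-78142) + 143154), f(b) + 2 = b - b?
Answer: 1369684737368337/11186389835 ≈ 1.2244e+5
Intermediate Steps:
C(h) = 8 (C(h) = -½*(-16) = 8)
f(b) = -2 (f(b) = -2 + (b - b) = -2 + 0 = -2)
y = -10393198568/11186389835 (y = -133004/(-49967*(-1/78142) + 143154) = -133004/(49967/78142 + 143154) = -133004/11186389835/78142 = -133004*78142/11186389835 = -10393198568/11186389835 ≈ -0.92909)
(f(C(4)) + y) + 122445 = (-2 - 10393198568/11186389835) + 122445 = -32765978238/11186389835 + 122445 = 1369684737368337/11186389835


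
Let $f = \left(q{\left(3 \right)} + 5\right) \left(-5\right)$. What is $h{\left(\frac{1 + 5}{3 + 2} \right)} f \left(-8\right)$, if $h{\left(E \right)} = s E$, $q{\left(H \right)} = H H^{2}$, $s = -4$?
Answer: $-6144$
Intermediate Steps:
$q{\left(H \right)} = H^{3}$
$h{\left(E \right)} = - 4 E$
$f = -160$ ($f = \left(3^{3} + 5\right) \left(-5\right) = \left(27 + 5\right) \left(-5\right) = 32 \left(-5\right) = -160$)
$h{\left(\frac{1 + 5}{3 + 2} \right)} f \left(-8\right) = - 4 \frac{1 + 5}{3 + 2} \left(\left(-160\right) \left(-8\right)\right) = - 4 \cdot \frac{6}{5} \cdot 1280 = - 4 \cdot 6 \cdot \frac{1}{5} \cdot 1280 = \left(-4\right) \frac{6}{5} \cdot 1280 = \left(- \frac{24}{5}\right) 1280 = -6144$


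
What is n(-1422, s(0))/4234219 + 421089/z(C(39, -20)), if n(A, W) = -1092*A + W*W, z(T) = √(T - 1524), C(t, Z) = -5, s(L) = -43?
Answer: 1554673/4234219 - 421089*I*√1529/1529 ≈ 0.36717 - 10769.0*I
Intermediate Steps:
z(T) = √(-1524 + T)
n(A, W) = W² - 1092*A (n(A, W) = -1092*A + W² = W² - 1092*A)
n(-1422, s(0))/4234219 + 421089/z(C(39, -20)) = ((-43)² - 1092*(-1422))/4234219 + 421089/(√(-1524 - 5)) = (1849 + 1552824)*(1/4234219) + 421089/(√(-1529)) = 1554673*(1/4234219) + 421089/((I*√1529)) = 1554673/4234219 + 421089*(-I*√1529/1529) = 1554673/4234219 - 421089*I*√1529/1529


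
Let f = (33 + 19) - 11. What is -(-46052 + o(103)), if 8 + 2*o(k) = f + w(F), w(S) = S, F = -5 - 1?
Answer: 92077/2 ≈ 46039.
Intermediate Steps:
F = -6
f = 41 (f = 52 - 11 = 41)
o(k) = 27/2 (o(k) = -4 + (41 - 6)/2 = -4 + (½)*35 = -4 + 35/2 = 27/2)
-(-46052 + o(103)) = -(-46052 + 27/2) = -1*(-92077/2) = 92077/2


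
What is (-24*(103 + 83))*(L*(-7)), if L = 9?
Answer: 281232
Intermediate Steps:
(-24*(103 + 83))*(L*(-7)) = (-24*(103 + 83))*(9*(-7)) = -24*186*(-63) = -4464*(-63) = 281232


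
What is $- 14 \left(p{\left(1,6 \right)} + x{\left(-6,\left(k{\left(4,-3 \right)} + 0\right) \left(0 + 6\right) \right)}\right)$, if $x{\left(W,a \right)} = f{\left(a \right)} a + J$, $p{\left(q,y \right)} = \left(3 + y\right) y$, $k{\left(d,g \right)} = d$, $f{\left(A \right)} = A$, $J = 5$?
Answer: $-8890$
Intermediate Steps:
$p{\left(q,y \right)} = y \left(3 + y\right)$
$x{\left(W,a \right)} = 5 + a^{2}$ ($x{\left(W,a \right)} = a a + 5 = a^{2} + 5 = 5 + a^{2}$)
$- 14 \left(p{\left(1,6 \right)} + x{\left(-6,\left(k{\left(4,-3 \right)} + 0\right) \left(0 + 6\right) \right)}\right) = - 14 \left(6 \left(3 + 6\right) + \left(5 + \left(\left(4 + 0\right) \left(0 + 6\right)\right)^{2}\right)\right) = - 14 \left(6 \cdot 9 + \left(5 + \left(4 \cdot 6\right)^{2}\right)\right) = - 14 \left(54 + \left(5 + 24^{2}\right)\right) = - 14 \left(54 + \left(5 + 576\right)\right) = - 14 \left(54 + 581\right) = \left(-14\right) 635 = -8890$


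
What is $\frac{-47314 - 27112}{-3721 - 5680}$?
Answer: $\frac{4378}{553} \approx 7.9168$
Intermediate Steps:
$\frac{-47314 - 27112}{-3721 - 5680} = - \frac{74426}{-9401} = \left(-74426\right) \left(- \frac{1}{9401}\right) = \frac{4378}{553}$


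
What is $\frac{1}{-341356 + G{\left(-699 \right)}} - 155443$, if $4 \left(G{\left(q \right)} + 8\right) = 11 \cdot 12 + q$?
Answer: $- \frac{212338713193}{1366023} \approx -1.5544 \cdot 10^{5}$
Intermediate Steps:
$G{\left(q \right)} = 25 + \frac{q}{4}$ ($G{\left(q \right)} = -8 + \frac{11 \cdot 12 + q}{4} = -8 + \frac{132 + q}{4} = -8 + \left(33 + \frac{q}{4}\right) = 25 + \frac{q}{4}$)
$\frac{1}{-341356 + G{\left(-699 \right)}} - 155443 = \frac{1}{-341356 + \left(25 + \frac{1}{4} \left(-699\right)\right)} - 155443 = \frac{1}{-341356 + \left(25 - \frac{699}{4}\right)} - 155443 = \frac{1}{-341356 - \frac{599}{4}} - 155443 = \frac{1}{- \frac{1366023}{4}} - 155443 = - \frac{4}{1366023} - 155443 = - \frac{212338713193}{1366023}$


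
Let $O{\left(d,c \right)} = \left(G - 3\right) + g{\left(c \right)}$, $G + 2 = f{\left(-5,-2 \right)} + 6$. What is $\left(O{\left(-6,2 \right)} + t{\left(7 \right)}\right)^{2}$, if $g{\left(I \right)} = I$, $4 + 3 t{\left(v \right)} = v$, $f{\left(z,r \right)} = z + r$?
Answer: $9$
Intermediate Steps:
$f{\left(z,r \right)} = r + z$
$G = -3$ ($G = -2 + \left(\left(-2 - 5\right) + 6\right) = -2 + \left(-7 + 6\right) = -2 - 1 = -3$)
$t{\left(v \right)} = - \frac{4}{3} + \frac{v}{3}$
$O{\left(d,c \right)} = -6 + c$ ($O{\left(d,c \right)} = \left(-3 - 3\right) + c = -6 + c$)
$\left(O{\left(-6,2 \right)} + t{\left(7 \right)}\right)^{2} = \left(\left(-6 + 2\right) + \left(- \frac{4}{3} + \frac{1}{3} \cdot 7\right)\right)^{2} = \left(-4 + \left(- \frac{4}{3} + \frac{7}{3}\right)\right)^{2} = \left(-4 + 1\right)^{2} = \left(-3\right)^{2} = 9$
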